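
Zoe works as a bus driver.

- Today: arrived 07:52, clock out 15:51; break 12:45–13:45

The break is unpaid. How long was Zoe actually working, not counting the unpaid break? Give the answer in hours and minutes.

6 h 59 min

Today: 07:52–15:51 = 7 h 59 min; less 60 min break → 6 h 59 min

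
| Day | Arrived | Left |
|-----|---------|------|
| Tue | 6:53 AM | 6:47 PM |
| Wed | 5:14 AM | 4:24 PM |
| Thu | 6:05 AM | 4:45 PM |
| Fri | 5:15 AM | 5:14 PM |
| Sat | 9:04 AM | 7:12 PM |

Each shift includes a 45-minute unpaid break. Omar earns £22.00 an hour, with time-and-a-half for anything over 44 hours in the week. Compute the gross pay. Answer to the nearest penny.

Tue: 6:53 AM–6:47 PM = 11 h 54 min; less 45 min break → 11 h 9 min
Wed: 5:14 AM–4:24 PM = 11 h 10 min; less 45 min break → 10 h 25 min
Thu: 6:05 AM–4:45 PM = 10 h 40 min; less 45 min break → 9 h 55 min
Fri: 5:15 AM–5:14 PM = 11 h 59 min; less 45 min break → 11 h 14 min
Sat: 9:04 AM–7:12 PM = 10 h 8 min; less 45 min break → 9 h 23 min
Total worked: 52 h 6 min = 3126 min.
Regular 44 h 0 min = 2640 min at £22.00/h; overtime 8 h 6 min = 486 min at £33.00/h.
Pay = (2640 × £22.00 + 486 × £33.00) ÷ 60 = £1235.30.

£1235.30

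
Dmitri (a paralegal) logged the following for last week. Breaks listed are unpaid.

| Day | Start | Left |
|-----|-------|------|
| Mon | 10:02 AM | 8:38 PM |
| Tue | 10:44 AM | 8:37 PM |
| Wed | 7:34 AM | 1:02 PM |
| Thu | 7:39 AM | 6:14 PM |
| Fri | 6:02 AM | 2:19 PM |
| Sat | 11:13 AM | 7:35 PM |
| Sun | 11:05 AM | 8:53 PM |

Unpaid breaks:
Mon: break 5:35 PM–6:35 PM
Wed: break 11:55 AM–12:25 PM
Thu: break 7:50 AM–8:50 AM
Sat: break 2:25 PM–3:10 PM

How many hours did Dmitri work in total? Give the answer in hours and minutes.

59 h 44 min

Mon: 10:02 AM–8:38 PM = 10 h 36 min; less 60 min break → 9 h 36 min
Tue: 10:44 AM–8:37 PM = 9 h 53 min
Wed: 7:34 AM–1:02 PM = 5 h 28 min; less 30 min break → 4 h 58 min
Thu: 7:39 AM–6:14 PM = 10 h 35 min; less 60 min break → 9 h 35 min
Fri: 6:02 AM–2:19 PM = 8 h 17 min
Sat: 11:13 AM–7:35 PM = 8 h 22 min; less 45 min break → 7 h 37 min
Sun: 11:05 AM–8:53 PM = 9 h 48 min
Total: 9 h 36 min + 9 h 53 min + 4 h 58 min + 9 h 35 min + 8 h 17 min + 7 h 37 min + 9 h 48 min = 59 h 44 min.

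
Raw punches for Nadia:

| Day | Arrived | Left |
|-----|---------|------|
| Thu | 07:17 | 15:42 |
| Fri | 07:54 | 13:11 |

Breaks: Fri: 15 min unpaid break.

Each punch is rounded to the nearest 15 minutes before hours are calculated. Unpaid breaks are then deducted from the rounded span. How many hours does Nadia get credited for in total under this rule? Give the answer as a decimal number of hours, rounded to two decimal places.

Thu: in 07:17→07:15, out 15:42→15:45; 8 h 30 min
Fri: in 07:54→08:00, out 13:11→13:15; 5 h 15 min − 15 min = 5 h 0 min
Total credited: 13 h 30 min.

13.50 hours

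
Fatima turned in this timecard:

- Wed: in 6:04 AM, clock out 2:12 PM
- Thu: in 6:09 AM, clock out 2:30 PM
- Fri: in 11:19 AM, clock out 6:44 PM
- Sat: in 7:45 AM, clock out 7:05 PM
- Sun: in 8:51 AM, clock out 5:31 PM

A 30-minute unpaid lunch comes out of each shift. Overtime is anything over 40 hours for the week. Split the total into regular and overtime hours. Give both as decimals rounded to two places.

Wed: 6:04 AM–2:12 PM = 8 h 8 min; less 30 min break → 7 h 38 min
Thu: 6:09 AM–2:30 PM = 8 h 21 min; less 30 min break → 7 h 51 min
Fri: 11:19 AM–6:44 PM = 7 h 25 min; less 30 min break → 6 h 55 min
Sat: 7:45 AM–7:05 PM = 11 h 20 min; less 30 min break → 10 h 50 min
Sun: 8:51 AM–5:31 PM = 8 h 40 min; less 30 min break → 8 h 10 min
Total worked: 41 h 24 min = 41.40 h.
Threshold 40 h → overtime 1 h 24 min, regular 40 h 0 min.

Regular 40.00 hours, overtime 1.40 hours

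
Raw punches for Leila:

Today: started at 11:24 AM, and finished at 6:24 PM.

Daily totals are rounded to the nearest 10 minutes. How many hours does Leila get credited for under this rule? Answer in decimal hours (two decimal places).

Today: 11:24 AM–6:24 PM = 7 h 0 min → rounds to 7 h 0 min

7.00 hours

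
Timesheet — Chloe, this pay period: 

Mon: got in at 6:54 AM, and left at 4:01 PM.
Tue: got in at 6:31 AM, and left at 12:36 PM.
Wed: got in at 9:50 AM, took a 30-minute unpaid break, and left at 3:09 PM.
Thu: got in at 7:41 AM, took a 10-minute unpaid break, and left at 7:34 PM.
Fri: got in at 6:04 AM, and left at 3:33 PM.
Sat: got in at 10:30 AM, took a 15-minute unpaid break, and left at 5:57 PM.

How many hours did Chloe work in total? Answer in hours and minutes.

Mon: 6:54 AM–4:01 PM = 9 h 7 min
Tue: 6:31 AM–12:36 PM = 6 h 5 min
Wed: 9:50 AM–3:09 PM = 5 h 19 min; less 30 min break → 4 h 49 min
Thu: 7:41 AM–7:34 PM = 11 h 53 min; less 10 min break → 11 h 43 min
Fri: 6:04 AM–3:33 PM = 9 h 29 min
Sat: 10:30 AM–5:57 PM = 7 h 27 min; less 15 min break → 7 h 12 min
Total: 9 h 7 min + 6 h 5 min + 4 h 49 min + 11 h 43 min + 9 h 29 min + 7 h 12 min = 48 h 25 min.

48 h 25 min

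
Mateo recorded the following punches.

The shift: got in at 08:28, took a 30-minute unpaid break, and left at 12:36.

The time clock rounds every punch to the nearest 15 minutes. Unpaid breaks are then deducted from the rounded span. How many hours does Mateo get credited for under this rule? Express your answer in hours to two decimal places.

3.50 hours

The shift: in 08:28→08:30, out 12:36→12:30; 4 h 0 min − 30 min = 3 h 30 min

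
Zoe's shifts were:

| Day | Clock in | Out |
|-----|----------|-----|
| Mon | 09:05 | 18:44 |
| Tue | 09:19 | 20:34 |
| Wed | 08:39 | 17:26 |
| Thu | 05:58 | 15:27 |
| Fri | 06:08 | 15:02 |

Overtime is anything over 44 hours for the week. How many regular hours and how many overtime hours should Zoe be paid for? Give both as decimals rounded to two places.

Regular 44.00 hours, overtime 4.07 hours

Mon: 09:05–18:44 = 9 h 39 min
Tue: 09:19–20:34 = 11 h 15 min
Wed: 08:39–17:26 = 8 h 47 min
Thu: 05:58–15:27 = 9 h 29 min
Fri: 06:08–15:02 = 8 h 54 min
Total worked: 48 h 4 min = 48.07 h.
Threshold 44 h → overtime 4 h 4 min, regular 44 h 0 min.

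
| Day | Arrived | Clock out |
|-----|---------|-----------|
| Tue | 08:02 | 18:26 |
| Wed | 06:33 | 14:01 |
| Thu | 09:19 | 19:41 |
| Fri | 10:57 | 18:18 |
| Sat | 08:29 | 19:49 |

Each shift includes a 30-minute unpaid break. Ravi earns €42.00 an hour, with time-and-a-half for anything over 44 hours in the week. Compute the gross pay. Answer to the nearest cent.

€1874.25

Tue: 08:02–18:26 = 10 h 24 min; less 30 min break → 9 h 54 min
Wed: 06:33–14:01 = 7 h 28 min; less 30 min break → 6 h 58 min
Thu: 09:19–19:41 = 10 h 22 min; less 30 min break → 9 h 52 min
Fri: 10:57–18:18 = 7 h 21 min; less 30 min break → 6 h 51 min
Sat: 08:29–19:49 = 11 h 20 min; less 30 min break → 10 h 50 min
Total worked: 44 h 25 min = 2665 min.
Regular 44 h 0 min = 2640 min at €42.00/h; overtime 0 h 25 min = 25 min at €63.00/h.
Pay = (2640 × €42.00 + 25 × €63.00) ÷ 60 = €1874.25.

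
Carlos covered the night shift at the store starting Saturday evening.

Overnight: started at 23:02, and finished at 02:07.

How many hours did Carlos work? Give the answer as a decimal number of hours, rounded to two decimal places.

3.08 hours

Overnight: 23:02 → midnight = 0 h 58 min; midnight → 02:07 = 2 h 7 min; span 3 h 5 min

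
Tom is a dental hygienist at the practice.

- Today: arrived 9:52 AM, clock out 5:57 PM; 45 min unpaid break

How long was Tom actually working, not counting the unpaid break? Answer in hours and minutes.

7 h 20 min

Today: 9:52 AM–5:57 PM = 8 h 5 min; less 45 min break → 7 h 20 min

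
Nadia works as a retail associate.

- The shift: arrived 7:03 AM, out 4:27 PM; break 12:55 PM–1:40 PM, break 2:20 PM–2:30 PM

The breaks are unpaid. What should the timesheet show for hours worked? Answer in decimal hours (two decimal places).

The shift: 7:03 AM–4:27 PM = 9 h 24 min; less 55 min break → 8 h 29 min

8.48 hours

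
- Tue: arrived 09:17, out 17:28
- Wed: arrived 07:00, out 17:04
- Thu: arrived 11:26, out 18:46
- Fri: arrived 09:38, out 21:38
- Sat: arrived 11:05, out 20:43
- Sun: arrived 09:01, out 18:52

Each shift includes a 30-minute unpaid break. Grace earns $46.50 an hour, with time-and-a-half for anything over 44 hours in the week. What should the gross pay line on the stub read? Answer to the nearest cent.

$2748.15

Tue: 09:17–17:28 = 8 h 11 min; less 30 min break → 7 h 41 min
Wed: 07:00–17:04 = 10 h 4 min; less 30 min break → 9 h 34 min
Thu: 11:26–18:46 = 7 h 20 min; less 30 min break → 6 h 50 min
Fri: 09:38–21:38 = 12 h 0 min; less 30 min break → 11 h 30 min
Sat: 11:05–20:43 = 9 h 38 min; less 30 min break → 9 h 8 min
Sun: 09:01–18:52 = 9 h 51 min; less 30 min break → 9 h 21 min
Total worked: 54 h 4 min = 3244 min.
Regular 44 h 0 min = 2640 min at $46.50/h; overtime 10 h 4 min = 604 min at $69.75/h.
Pay = (2640 × $46.50 + 604 × $69.75) ÷ 60 = $2748.15.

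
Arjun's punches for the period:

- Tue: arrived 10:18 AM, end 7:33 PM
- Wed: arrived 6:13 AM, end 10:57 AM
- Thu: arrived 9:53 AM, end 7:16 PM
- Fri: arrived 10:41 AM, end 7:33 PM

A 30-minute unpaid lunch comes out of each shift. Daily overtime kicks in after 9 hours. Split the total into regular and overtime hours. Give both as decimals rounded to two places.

Tue: 10:18 AM–7:33 PM = 9 h 15 min; less 30 min break → 8 h 45 min
Wed: 6:13 AM–10:57 AM = 4 h 44 min; less 30 min break → 4 h 14 min
Thu: 9:53 AM–7:16 PM = 9 h 23 min; less 30 min break → 8 h 53 min
Fri: 10:41 AM–7:33 PM = 8 h 52 min; less 30 min break → 8 h 22 min
Tue reg 8 h 45 min / OT 0 h 0 min; Wed reg 4 h 14 min / OT 0 h 0 min; Thu reg 8 h 53 min / OT 0 h 0 min; Fri reg 8 h 22 min / OT 0 h 0 min.
Totals: regular 30 h 14 min, overtime 0 h 0 min.

Regular 30.23 hours, overtime 0.00 hours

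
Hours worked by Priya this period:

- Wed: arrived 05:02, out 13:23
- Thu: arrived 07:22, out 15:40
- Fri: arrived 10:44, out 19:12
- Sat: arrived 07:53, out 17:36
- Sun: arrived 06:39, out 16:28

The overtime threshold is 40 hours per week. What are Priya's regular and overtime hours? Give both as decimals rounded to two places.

Wed: 05:02–13:23 = 8 h 21 min
Thu: 07:22–15:40 = 8 h 18 min
Fri: 10:44–19:12 = 8 h 28 min
Sat: 07:53–17:36 = 9 h 43 min
Sun: 06:39–16:28 = 9 h 49 min
Total worked: 44 h 39 min = 44.65 h.
Threshold 40 h → overtime 4 h 39 min, regular 40 h 0 min.

Regular 40.00 hours, overtime 4.65 hours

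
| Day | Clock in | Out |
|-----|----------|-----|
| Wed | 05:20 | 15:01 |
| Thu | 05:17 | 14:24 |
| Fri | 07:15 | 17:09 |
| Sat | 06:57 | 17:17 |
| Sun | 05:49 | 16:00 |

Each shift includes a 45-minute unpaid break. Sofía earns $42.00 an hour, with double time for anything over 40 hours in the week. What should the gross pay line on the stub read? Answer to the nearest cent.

Wed: 05:20–15:01 = 9 h 41 min; less 45 min break → 8 h 56 min
Thu: 05:17–14:24 = 9 h 7 min; less 45 min break → 8 h 22 min
Fri: 07:15–17:09 = 9 h 54 min; less 45 min break → 9 h 9 min
Sat: 06:57–17:17 = 10 h 20 min; less 45 min break → 9 h 35 min
Sun: 05:49–16:00 = 10 h 11 min; less 45 min break → 9 h 26 min
Total worked: 45 h 28 min = 2728 min.
Regular 40 h 0 min = 2400 min at $42.00/h; overtime 5 h 28 min = 328 min at $84.00/h.
Pay = (2400 × $42.00 + 328 × $84.00) ÷ 60 = $2139.20.

$2139.20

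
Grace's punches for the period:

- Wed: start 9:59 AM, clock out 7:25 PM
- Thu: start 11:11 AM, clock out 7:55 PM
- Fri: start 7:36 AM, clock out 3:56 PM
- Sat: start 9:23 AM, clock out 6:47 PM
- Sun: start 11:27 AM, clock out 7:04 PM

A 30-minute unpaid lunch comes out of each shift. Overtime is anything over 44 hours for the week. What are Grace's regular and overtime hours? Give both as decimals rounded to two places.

Regular 41.02 hours, overtime 0.00 hours

Wed: 9:59 AM–7:25 PM = 9 h 26 min; less 30 min break → 8 h 56 min
Thu: 11:11 AM–7:55 PM = 8 h 44 min; less 30 min break → 8 h 14 min
Fri: 7:36 AM–3:56 PM = 8 h 20 min; less 30 min break → 7 h 50 min
Sat: 9:23 AM–6:47 PM = 9 h 24 min; less 30 min break → 8 h 54 min
Sun: 11:27 AM–7:04 PM = 7 h 37 min; less 30 min break → 7 h 7 min
Total worked: 41 h 1 min = 41.02 h.
Threshold 44 h → overtime 0 h 0 min, regular 41 h 1 min.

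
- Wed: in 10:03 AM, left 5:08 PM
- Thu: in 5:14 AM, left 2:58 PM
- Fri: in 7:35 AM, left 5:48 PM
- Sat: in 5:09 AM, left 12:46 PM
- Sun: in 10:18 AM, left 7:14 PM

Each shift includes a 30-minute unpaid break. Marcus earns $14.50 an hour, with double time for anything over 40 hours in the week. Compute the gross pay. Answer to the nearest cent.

$611.42

Wed: 10:03 AM–5:08 PM = 7 h 5 min; less 30 min break → 6 h 35 min
Thu: 5:14 AM–2:58 PM = 9 h 44 min; less 30 min break → 9 h 14 min
Fri: 7:35 AM–5:48 PM = 10 h 13 min; less 30 min break → 9 h 43 min
Sat: 5:09 AM–12:46 PM = 7 h 37 min; less 30 min break → 7 h 7 min
Sun: 10:18 AM–7:14 PM = 8 h 56 min; less 30 min break → 8 h 26 min
Total worked: 41 h 5 min = 2465 min.
Regular 40 h 0 min = 2400 min at $14.50/h; overtime 1 h 5 min = 65 min at $29.00/h.
Pay = (2400 × $14.50 + 65 × $29.00) ÷ 60 = $611.42.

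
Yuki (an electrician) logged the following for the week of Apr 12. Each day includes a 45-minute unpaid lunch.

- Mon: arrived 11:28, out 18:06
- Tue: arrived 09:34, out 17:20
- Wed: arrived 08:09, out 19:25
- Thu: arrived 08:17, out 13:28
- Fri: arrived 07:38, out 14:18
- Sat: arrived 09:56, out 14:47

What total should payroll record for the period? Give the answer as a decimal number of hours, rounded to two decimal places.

37.87 hours

Mon: 11:28–18:06 = 6 h 38 min; less 45 min break → 5 h 53 min
Tue: 09:34–17:20 = 7 h 46 min; less 45 min break → 7 h 1 min
Wed: 08:09–19:25 = 11 h 16 min; less 45 min break → 10 h 31 min
Thu: 08:17–13:28 = 5 h 11 min; less 45 min break → 4 h 26 min
Fri: 07:38–14:18 = 6 h 40 min; less 45 min break → 5 h 55 min
Sat: 09:56–14:47 = 4 h 51 min; less 45 min break → 4 h 6 min
Total: 5 h 53 min + 7 h 1 min + 10 h 31 min + 4 h 26 min + 5 h 55 min + 4 h 6 min = 37 h 52 min.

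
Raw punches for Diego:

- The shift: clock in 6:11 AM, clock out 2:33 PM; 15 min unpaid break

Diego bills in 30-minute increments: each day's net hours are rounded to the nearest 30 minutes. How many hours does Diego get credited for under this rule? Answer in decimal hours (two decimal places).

8.00 hours

The shift: 6:11 AM–2:33 PM = 8 h 22 min − 15 min = 8 h 7 min → rounds to 8 h 0 min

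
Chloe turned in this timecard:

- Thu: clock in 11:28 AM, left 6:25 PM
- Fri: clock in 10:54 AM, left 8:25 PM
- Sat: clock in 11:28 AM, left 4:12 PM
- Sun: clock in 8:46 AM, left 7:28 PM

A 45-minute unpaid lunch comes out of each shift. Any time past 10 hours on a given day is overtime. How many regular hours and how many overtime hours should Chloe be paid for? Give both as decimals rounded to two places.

Regular 28.90 hours, overtime 0.00 hours

Thu: 11:28 AM–6:25 PM = 6 h 57 min; less 45 min break → 6 h 12 min
Fri: 10:54 AM–8:25 PM = 9 h 31 min; less 45 min break → 8 h 46 min
Sat: 11:28 AM–4:12 PM = 4 h 44 min; less 45 min break → 3 h 59 min
Sun: 8:46 AM–7:28 PM = 10 h 42 min; less 45 min break → 9 h 57 min
Thu reg 6 h 12 min / OT 0 h 0 min; Fri reg 8 h 46 min / OT 0 h 0 min; Sat reg 3 h 59 min / OT 0 h 0 min; Sun reg 9 h 57 min / OT 0 h 0 min.
Totals: regular 28 h 54 min, overtime 0 h 0 min.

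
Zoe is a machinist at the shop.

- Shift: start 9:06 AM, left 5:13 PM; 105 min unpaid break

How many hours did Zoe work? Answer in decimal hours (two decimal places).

6.37 hours

Shift: 9:06 AM–5:13 PM = 8 h 7 min; less 105 min break → 6 h 22 min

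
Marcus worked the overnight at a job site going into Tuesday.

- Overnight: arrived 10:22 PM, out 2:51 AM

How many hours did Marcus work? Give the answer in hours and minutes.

Overnight: 10:22 PM → midnight = 1 h 38 min; midnight → 2:51 AM = 2 h 51 min; span 4 h 29 min

4 h 29 min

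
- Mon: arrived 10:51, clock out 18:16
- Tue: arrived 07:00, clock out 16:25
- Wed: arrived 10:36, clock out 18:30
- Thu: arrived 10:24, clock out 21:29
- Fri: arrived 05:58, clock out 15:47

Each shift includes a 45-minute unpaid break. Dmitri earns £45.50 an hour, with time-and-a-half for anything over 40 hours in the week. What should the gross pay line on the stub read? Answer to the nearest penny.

Mon: 10:51–18:16 = 7 h 25 min; less 45 min break → 6 h 40 min
Tue: 07:00–16:25 = 9 h 25 min; less 45 min break → 8 h 40 min
Wed: 10:36–18:30 = 7 h 54 min; less 45 min break → 7 h 9 min
Thu: 10:24–21:29 = 11 h 5 min; less 45 min break → 10 h 20 min
Fri: 05:58–15:47 = 9 h 49 min; less 45 min break → 9 h 4 min
Total worked: 41 h 53 min = 2513 min.
Regular 40 h 0 min = 2400 min at £45.50/h; overtime 1 h 53 min = 113 min at £68.25/h.
Pay = (2400 × £45.50 + 113 × £68.25) ÷ 60 = £1948.54.

£1948.54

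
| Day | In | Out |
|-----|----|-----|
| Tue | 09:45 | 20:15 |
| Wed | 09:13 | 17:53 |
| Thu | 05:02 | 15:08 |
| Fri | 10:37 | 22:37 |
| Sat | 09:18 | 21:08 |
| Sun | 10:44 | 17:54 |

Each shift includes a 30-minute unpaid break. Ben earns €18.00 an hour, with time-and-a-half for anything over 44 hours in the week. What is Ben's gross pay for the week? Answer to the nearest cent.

€1150.20

Tue: 09:45–20:15 = 10 h 30 min; less 30 min break → 10 h 0 min
Wed: 09:13–17:53 = 8 h 40 min; less 30 min break → 8 h 10 min
Thu: 05:02–15:08 = 10 h 6 min; less 30 min break → 9 h 36 min
Fri: 10:37–22:37 = 12 h 0 min; less 30 min break → 11 h 30 min
Sat: 09:18–21:08 = 11 h 50 min; less 30 min break → 11 h 20 min
Sun: 10:44–17:54 = 7 h 10 min; less 30 min break → 6 h 40 min
Total worked: 57 h 16 min = 3436 min.
Regular 44 h 0 min = 2640 min at €18.00/h; overtime 13 h 16 min = 796 min at €27.00/h.
Pay = (2640 × €18.00 + 796 × €27.00) ÷ 60 = €1150.20.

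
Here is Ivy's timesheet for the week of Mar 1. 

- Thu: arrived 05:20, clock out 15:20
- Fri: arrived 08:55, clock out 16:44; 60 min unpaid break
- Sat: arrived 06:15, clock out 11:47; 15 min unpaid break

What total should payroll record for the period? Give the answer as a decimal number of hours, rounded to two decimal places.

Thu: 05:20–15:20 = 10 h 0 min
Fri: 08:55–16:44 = 7 h 49 min; less 60 min break → 6 h 49 min
Sat: 06:15–11:47 = 5 h 32 min; less 15 min break → 5 h 17 min
Total: 10 h 0 min + 6 h 49 min + 5 h 17 min = 22 h 6 min.

22.10 hours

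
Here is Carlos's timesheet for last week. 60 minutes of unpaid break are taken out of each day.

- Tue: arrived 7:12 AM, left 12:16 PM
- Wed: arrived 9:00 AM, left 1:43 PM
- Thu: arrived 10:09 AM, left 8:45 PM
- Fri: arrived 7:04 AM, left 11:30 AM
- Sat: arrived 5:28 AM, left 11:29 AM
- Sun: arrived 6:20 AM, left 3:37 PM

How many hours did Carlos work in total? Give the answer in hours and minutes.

Tue: 7:12 AM–12:16 PM = 5 h 4 min; less 60 min break → 4 h 4 min
Wed: 9:00 AM–1:43 PM = 4 h 43 min; less 60 min break → 3 h 43 min
Thu: 10:09 AM–8:45 PM = 10 h 36 min; less 60 min break → 9 h 36 min
Fri: 7:04 AM–11:30 AM = 4 h 26 min; less 60 min break → 3 h 26 min
Sat: 5:28 AM–11:29 AM = 6 h 1 min; less 60 min break → 5 h 1 min
Sun: 6:20 AM–3:37 PM = 9 h 17 min; less 60 min break → 8 h 17 min
Total: 4 h 4 min + 3 h 43 min + 9 h 36 min + 3 h 26 min + 5 h 1 min + 8 h 17 min = 34 h 7 min.

34 h 7 min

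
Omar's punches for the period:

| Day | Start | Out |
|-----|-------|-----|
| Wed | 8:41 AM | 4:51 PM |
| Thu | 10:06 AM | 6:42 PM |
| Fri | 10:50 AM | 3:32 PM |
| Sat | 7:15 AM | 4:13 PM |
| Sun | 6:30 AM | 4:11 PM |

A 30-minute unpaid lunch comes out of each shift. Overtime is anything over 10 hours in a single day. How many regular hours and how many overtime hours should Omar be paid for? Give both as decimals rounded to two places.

Wed: 8:41 AM–4:51 PM = 8 h 10 min; less 30 min break → 7 h 40 min
Thu: 10:06 AM–6:42 PM = 8 h 36 min; less 30 min break → 8 h 6 min
Fri: 10:50 AM–3:32 PM = 4 h 42 min; less 30 min break → 4 h 12 min
Sat: 7:15 AM–4:13 PM = 8 h 58 min; less 30 min break → 8 h 28 min
Sun: 6:30 AM–4:11 PM = 9 h 41 min; less 30 min break → 9 h 11 min
Wed reg 7 h 40 min / OT 0 h 0 min; Thu reg 8 h 6 min / OT 0 h 0 min; Fri reg 4 h 12 min / OT 0 h 0 min; Sat reg 8 h 28 min / OT 0 h 0 min; Sun reg 9 h 11 min / OT 0 h 0 min.
Totals: regular 37 h 37 min, overtime 0 h 0 min.

Regular 37.62 hours, overtime 0.00 hours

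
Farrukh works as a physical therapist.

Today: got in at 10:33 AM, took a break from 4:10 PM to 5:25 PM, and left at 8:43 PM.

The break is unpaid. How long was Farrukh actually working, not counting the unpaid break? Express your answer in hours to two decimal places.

8.92 hours

Today: 10:33 AM–8:43 PM = 10 h 10 min; less 75 min break → 8 h 55 min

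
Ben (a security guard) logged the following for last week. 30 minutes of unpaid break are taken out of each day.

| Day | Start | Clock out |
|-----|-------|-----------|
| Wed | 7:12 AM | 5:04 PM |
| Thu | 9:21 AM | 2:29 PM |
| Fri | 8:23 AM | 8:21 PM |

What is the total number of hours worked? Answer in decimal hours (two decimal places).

Wed: 7:12 AM–5:04 PM = 9 h 52 min; less 30 min break → 9 h 22 min
Thu: 9:21 AM–2:29 PM = 5 h 8 min; less 30 min break → 4 h 38 min
Fri: 8:23 AM–8:21 PM = 11 h 58 min; less 30 min break → 11 h 28 min
Total: 9 h 22 min + 4 h 38 min + 11 h 28 min = 25 h 28 min.

25.47 hours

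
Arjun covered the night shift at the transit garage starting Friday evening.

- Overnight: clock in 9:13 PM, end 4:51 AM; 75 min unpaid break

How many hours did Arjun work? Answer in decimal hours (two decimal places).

Overnight: 9:13 PM → midnight = 2 h 47 min; midnight → 4:51 AM = 4 h 51 min; span 7 h 38 min; less 75 min break → 6 h 23 min

6.38 hours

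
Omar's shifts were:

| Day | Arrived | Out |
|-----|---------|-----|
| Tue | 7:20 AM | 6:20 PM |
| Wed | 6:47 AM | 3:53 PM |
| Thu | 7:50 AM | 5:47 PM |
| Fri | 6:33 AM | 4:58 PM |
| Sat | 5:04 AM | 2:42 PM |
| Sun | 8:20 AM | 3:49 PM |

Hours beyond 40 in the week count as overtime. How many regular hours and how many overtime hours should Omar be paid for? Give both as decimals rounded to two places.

Regular 40.00 hours, overtime 17.58 hours

Tue: 7:20 AM–6:20 PM = 11 h 0 min
Wed: 6:47 AM–3:53 PM = 9 h 6 min
Thu: 7:50 AM–5:47 PM = 9 h 57 min
Fri: 6:33 AM–4:58 PM = 10 h 25 min
Sat: 5:04 AM–2:42 PM = 9 h 38 min
Sun: 8:20 AM–3:49 PM = 7 h 29 min
Total worked: 57 h 35 min = 57.58 h.
Threshold 40 h → overtime 17 h 35 min, regular 40 h 0 min.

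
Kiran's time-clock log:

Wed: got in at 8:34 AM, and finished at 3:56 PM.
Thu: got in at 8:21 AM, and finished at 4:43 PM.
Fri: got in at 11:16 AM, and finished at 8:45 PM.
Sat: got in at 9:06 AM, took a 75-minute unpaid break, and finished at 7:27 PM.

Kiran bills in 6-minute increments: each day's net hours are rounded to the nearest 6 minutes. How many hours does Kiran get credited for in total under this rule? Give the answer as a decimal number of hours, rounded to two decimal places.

Wed: 8:34 AM–3:56 PM = 7 h 22 min → rounds to 7 h 24 min
Thu: 8:21 AM–4:43 PM = 8 h 22 min → rounds to 8 h 24 min
Fri: 11:16 AM–8:45 PM = 9 h 29 min → rounds to 9 h 30 min
Sat: 9:06 AM–7:27 PM = 10 h 21 min − 75 min = 9 h 6 min → rounds to 9 h 6 min
Total credited: 34 h 24 min.

34.40 hours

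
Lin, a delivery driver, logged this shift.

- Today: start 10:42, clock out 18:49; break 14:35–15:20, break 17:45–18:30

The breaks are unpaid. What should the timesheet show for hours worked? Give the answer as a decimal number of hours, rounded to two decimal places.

Today: 10:42–18:49 = 8 h 7 min; less 90 min break → 6 h 37 min

6.62 hours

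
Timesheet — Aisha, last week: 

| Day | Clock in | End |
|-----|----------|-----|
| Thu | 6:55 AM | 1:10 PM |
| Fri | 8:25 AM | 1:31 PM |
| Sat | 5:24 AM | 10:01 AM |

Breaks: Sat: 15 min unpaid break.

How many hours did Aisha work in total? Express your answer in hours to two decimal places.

15.72 hours

Thu: 6:55 AM–1:10 PM = 6 h 15 min
Fri: 8:25 AM–1:31 PM = 5 h 6 min
Sat: 5:24 AM–10:01 AM = 4 h 37 min; less 15 min break → 4 h 22 min
Total: 6 h 15 min + 5 h 6 min + 4 h 22 min = 15 h 43 min.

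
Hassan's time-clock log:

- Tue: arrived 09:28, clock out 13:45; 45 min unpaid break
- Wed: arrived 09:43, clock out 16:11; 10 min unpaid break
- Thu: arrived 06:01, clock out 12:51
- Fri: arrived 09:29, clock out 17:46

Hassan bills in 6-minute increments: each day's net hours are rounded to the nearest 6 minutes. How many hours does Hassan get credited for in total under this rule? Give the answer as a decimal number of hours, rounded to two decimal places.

Tue: 09:28–13:45 = 4 h 17 min − 45 min = 3 h 32 min → rounds to 3 h 30 min
Wed: 09:43–16:11 = 6 h 28 min − 10 min = 6 h 18 min → rounds to 6 h 18 min
Thu: 06:01–12:51 = 6 h 50 min → rounds to 6 h 48 min
Fri: 09:29–17:46 = 8 h 17 min → rounds to 8 h 18 min
Total credited: 24 h 54 min.

24.90 hours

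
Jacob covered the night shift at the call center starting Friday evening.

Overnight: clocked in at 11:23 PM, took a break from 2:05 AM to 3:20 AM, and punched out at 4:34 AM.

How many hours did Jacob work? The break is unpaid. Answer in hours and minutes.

3 h 56 min

Overnight: 11:23 PM → midnight = 0 h 37 min; midnight → 4:34 AM = 4 h 34 min; span 5 h 11 min; less 75 min break → 3 h 56 min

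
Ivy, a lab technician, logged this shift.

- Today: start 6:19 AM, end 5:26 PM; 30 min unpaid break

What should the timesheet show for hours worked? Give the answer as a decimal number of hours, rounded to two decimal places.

Today: 6:19 AM–5:26 PM = 11 h 7 min; less 30 min break → 10 h 37 min

10.62 hours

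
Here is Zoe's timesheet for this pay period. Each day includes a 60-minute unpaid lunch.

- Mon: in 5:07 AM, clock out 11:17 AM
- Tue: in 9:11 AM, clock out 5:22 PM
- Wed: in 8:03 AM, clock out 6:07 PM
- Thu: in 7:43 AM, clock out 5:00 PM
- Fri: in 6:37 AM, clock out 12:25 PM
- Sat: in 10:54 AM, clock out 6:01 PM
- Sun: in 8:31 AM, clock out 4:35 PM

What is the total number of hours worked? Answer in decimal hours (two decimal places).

Mon: 5:07 AM–11:17 AM = 6 h 10 min; less 60 min break → 5 h 10 min
Tue: 9:11 AM–5:22 PM = 8 h 11 min; less 60 min break → 7 h 11 min
Wed: 8:03 AM–6:07 PM = 10 h 4 min; less 60 min break → 9 h 4 min
Thu: 7:43 AM–5:00 PM = 9 h 17 min; less 60 min break → 8 h 17 min
Fri: 6:37 AM–12:25 PM = 5 h 48 min; less 60 min break → 4 h 48 min
Sat: 10:54 AM–6:01 PM = 7 h 7 min; less 60 min break → 6 h 7 min
Sun: 8:31 AM–4:35 PM = 8 h 4 min; less 60 min break → 7 h 4 min
Total: 5 h 10 min + 7 h 11 min + 9 h 4 min + 8 h 17 min + 4 h 48 min + 6 h 7 min + 7 h 4 min = 47 h 41 min.

47.68 hours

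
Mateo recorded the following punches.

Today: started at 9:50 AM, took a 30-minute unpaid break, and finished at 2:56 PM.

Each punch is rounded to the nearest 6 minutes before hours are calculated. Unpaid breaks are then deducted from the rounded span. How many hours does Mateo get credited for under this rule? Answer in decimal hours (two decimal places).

Today: in 9:50 AM→9:48 AM, out 2:56 PM→2:54 PM; 5 h 6 min − 30 min = 4 h 36 min

4.60 hours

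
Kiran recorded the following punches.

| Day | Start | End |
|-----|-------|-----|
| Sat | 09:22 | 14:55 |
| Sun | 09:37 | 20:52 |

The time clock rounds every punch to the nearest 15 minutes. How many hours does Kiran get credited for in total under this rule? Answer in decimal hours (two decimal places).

Sat: in 09:22→09:15, out 14:55→15:00; 5 h 45 min
Sun: in 09:37→09:30, out 20:52→20:45; 11 h 15 min
Total credited: 17 h 0 min.

17.00 hours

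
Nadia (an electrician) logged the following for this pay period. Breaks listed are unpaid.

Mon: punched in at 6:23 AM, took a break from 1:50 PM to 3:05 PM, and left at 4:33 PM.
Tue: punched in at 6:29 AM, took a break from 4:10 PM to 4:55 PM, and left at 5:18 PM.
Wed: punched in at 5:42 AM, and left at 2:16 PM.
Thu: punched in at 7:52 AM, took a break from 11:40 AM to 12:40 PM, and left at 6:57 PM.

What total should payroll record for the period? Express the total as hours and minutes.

37 h 38 min

Mon: 6:23 AM–4:33 PM = 10 h 10 min; less 75 min break → 8 h 55 min
Tue: 6:29 AM–5:18 PM = 10 h 49 min; less 45 min break → 10 h 4 min
Wed: 5:42 AM–2:16 PM = 8 h 34 min
Thu: 7:52 AM–6:57 PM = 11 h 5 min; less 60 min break → 10 h 5 min
Total: 8 h 55 min + 10 h 4 min + 8 h 34 min + 10 h 5 min = 37 h 38 min.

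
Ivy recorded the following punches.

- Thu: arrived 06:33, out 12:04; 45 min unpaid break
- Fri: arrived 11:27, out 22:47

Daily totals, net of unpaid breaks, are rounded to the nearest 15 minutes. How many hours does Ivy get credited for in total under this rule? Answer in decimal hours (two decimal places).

Thu: 06:33–12:04 = 5 h 31 min − 45 min = 4 h 46 min → rounds to 4 h 45 min
Fri: 11:27–22:47 = 11 h 20 min → rounds to 11 h 15 min
Total credited: 16 h 0 min.

16.00 hours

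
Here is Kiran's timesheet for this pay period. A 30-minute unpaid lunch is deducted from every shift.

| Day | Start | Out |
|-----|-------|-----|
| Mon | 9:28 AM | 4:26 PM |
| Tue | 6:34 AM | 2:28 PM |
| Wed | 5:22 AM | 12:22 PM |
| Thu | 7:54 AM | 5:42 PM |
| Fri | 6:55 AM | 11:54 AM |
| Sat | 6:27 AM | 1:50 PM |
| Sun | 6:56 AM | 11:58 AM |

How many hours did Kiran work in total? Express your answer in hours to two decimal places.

Mon: 9:28 AM–4:26 PM = 6 h 58 min; less 30 min break → 6 h 28 min
Tue: 6:34 AM–2:28 PM = 7 h 54 min; less 30 min break → 7 h 24 min
Wed: 5:22 AM–12:22 PM = 7 h 0 min; less 30 min break → 6 h 30 min
Thu: 7:54 AM–5:42 PM = 9 h 48 min; less 30 min break → 9 h 18 min
Fri: 6:55 AM–11:54 AM = 4 h 59 min; less 30 min break → 4 h 29 min
Sat: 6:27 AM–1:50 PM = 7 h 23 min; less 30 min break → 6 h 53 min
Sun: 6:56 AM–11:58 AM = 5 h 2 min; less 30 min break → 4 h 32 min
Total: 6 h 28 min + 7 h 24 min + 6 h 30 min + 9 h 18 min + 4 h 29 min + 6 h 53 min + 4 h 32 min = 45 h 34 min.

45.57 hours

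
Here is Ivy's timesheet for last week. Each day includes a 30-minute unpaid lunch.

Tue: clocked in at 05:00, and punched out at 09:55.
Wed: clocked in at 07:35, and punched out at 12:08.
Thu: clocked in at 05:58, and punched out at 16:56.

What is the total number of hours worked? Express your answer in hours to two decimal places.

18.93 hours

Tue: 05:00–09:55 = 4 h 55 min; less 30 min break → 4 h 25 min
Wed: 07:35–12:08 = 4 h 33 min; less 30 min break → 4 h 3 min
Thu: 05:58–16:56 = 10 h 58 min; less 30 min break → 10 h 28 min
Total: 4 h 25 min + 4 h 3 min + 10 h 28 min = 18 h 56 min.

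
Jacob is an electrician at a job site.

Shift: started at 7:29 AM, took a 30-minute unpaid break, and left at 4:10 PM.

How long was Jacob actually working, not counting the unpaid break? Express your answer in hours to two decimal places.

Shift: 7:29 AM–4:10 PM = 8 h 41 min; less 30 min break → 8 h 11 min

8.18 hours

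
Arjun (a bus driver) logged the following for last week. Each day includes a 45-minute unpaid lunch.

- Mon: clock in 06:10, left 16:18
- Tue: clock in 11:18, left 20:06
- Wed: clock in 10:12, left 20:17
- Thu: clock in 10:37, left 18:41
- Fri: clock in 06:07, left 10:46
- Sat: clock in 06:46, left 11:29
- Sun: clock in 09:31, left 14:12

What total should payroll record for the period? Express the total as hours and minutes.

Mon: 06:10–16:18 = 10 h 8 min; less 45 min break → 9 h 23 min
Tue: 11:18–20:06 = 8 h 48 min; less 45 min break → 8 h 3 min
Wed: 10:12–20:17 = 10 h 5 min; less 45 min break → 9 h 20 min
Thu: 10:37–18:41 = 8 h 4 min; less 45 min break → 7 h 19 min
Fri: 06:07–10:46 = 4 h 39 min; less 45 min break → 3 h 54 min
Sat: 06:46–11:29 = 4 h 43 min; less 45 min break → 3 h 58 min
Sun: 09:31–14:12 = 4 h 41 min; less 45 min break → 3 h 56 min
Total: 9 h 23 min + 8 h 3 min + 9 h 20 min + 7 h 19 min + 3 h 54 min + 3 h 58 min + 3 h 56 min = 45 h 53 min.

45 h 53 min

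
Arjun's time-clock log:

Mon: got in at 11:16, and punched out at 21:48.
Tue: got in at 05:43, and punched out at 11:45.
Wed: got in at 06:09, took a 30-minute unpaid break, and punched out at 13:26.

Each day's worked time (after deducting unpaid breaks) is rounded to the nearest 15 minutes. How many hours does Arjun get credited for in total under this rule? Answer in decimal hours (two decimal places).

Mon: 11:16–21:48 = 10 h 32 min → rounds to 10 h 30 min
Tue: 05:43–11:45 = 6 h 2 min → rounds to 6 h 0 min
Wed: 06:09–13:26 = 7 h 17 min − 30 min = 6 h 47 min → rounds to 6 h 45 min
Total credited: 23 h 15 min.

23.25 hours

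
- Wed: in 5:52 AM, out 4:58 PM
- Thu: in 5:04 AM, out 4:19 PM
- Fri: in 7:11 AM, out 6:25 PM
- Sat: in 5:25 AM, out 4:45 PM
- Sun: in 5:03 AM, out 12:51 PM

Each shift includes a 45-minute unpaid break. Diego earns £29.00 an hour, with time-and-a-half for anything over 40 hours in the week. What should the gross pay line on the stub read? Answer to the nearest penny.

Wed: 5:52 AM–4:58 PM = 11 h 6 min; less 45 min break → 10 h 21 min
Thu: 5:04 AM–4:19 PM = 11 h 15 min; less 45 min break → 10 h 30 min
Fri: 7:11 AM–6:25 PM = 11 h 14 min; less 45 min break → 10 h 29 min
Sat: 5:25 AM–4:45 PM = 11 h 20 min; less 45 min break → 10 h 35 min
Sun: 5:03 AM–12:51 PM = 7 h 48 min; less 45 min break → 7 h 3 min
Total worked: 48 h 58 min = 2938 min.
Regular 40 h 0 min = 2400 min at £29.00/h; overtime 8 h 58 min = 538 min at £43.50/h.
Pay = (2400 × £29.00 + 538 × £43.50) ÷ 60 = £1550.05.

£1550.05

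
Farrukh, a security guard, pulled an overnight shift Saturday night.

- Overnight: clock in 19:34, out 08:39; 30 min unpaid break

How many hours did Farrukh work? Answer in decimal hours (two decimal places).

12.58 hours

Overnight: 19:34 → midnight = 4 h 26 min; midnight → 08:39 = 8 h 39 min; span 13 h 5 min; less 30 min break → 12 h 35 min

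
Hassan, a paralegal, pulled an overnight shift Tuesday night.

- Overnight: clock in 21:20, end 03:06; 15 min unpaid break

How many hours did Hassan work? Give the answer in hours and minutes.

5 h 31 min

Overnight: 21:20 → midnight = 2 h 40 min; midnight → 03:06 = 3 h 6 min; span 5 h 46 min; less 15 min break → 5 h 31 min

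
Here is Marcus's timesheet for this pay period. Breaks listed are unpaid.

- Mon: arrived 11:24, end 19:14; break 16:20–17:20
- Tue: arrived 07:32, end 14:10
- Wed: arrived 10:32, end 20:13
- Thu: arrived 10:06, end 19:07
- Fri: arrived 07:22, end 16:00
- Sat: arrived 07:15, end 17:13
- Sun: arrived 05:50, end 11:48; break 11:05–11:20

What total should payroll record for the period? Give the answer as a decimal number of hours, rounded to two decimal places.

Mon: 11:24–19:14 = 7 h 50 min; less 60 min break → 6 h 50 min
Tue: 07:32–14:10 = 6 h 38 min
Wed: 10:32–20:13 = 9 h 41 min
Thu: 10:06–19:07 = 9 h 1 min
Fri: 07:22–16:00 = 8 h 38 min
Sat: 07:15–17:13 = 9 h 58 min
Sun: 05:50–11:48 = 5 h 58 min; less 15 min break → 5 h 43 min
Total: 6 h 50 min + 6 h 38 min + 9 h 41 min + 9 h 1 min + 8 h 38 min + 9 h 58 min + 5 h 43 min = 56 h 29 min.

56.48 hours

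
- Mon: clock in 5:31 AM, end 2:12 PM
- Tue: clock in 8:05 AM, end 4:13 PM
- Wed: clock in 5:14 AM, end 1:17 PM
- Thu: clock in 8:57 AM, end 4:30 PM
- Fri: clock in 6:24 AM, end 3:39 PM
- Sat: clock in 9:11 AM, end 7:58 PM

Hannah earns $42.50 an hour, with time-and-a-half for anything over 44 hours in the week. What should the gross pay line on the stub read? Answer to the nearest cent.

$2408.69

Mon: 5:31 AM–2:12 PM = 8 h 41 min
Tue: 8:05 AM–4:13 PM = 8 h 8 min
Wed: 5:14 AM–1:17 PM = 8 h 3 min
Thu: 8:57 AM–4:30 PM = 7 h 33 min
Fri: 6:24 AM–3:39 PM = 9 h 15 min
Sat: 9:11 AM–7:58 PM = 10 h 47 min
Total worked: 52 h 27 min = 3147 min.
Regular 44 h 0 min = 2640 min at $42.50/h; overtime 8 h 27 min = 507 min at $63.75/h.
Pay = (2640 × $42.50 + 507 × $63.75) ÷ 60 = $2408.69.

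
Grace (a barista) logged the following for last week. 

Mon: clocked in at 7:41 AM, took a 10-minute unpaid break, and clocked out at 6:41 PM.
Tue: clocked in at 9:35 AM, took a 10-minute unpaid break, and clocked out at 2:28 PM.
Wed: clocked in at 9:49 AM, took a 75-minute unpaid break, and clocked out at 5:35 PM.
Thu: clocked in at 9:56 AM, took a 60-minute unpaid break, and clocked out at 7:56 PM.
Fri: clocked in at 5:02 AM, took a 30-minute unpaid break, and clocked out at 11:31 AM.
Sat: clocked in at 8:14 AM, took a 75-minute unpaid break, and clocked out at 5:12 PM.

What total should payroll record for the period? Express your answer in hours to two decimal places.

Mon: 7:41 AM–6:41 PM = 11 h 0 min; less 10 min break → 10 h 50 min
Tue: 9:35 AM–2:28 PM = 4 h 53 min; less 10 min break → 4 h 43 min
Wed: 9:49 AM–5:35 PM = 7 h 46 min; less 75 min break → 6 h 31 min
Thu: 9:56 AM–7:56 PM = 10 h 0 min; less 60 min break → 9 h 0 min
Fri: 5:02 AM–11:31 AM = 6 h 29 min; less 30 min break → 5 h 59 min
Sat: 8:14 AM–5:12 PM = 8 h 58 min; less 75 min break → 7 h 43 min
Total: 10 h 50 min + 4 h 43 min + 6 h 31 min + 9 h 0 min + 5 h 59 min + 7 h 43 min = 44 h 46 min.

44.77 hours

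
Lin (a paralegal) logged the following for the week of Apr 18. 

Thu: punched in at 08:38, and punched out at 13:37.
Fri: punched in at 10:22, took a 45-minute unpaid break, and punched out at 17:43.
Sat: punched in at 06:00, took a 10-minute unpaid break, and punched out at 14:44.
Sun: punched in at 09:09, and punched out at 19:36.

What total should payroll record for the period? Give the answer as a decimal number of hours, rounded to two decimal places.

30.60 hours

Thu: 08:38–13:37 = 4 h 59 min
Fri: 10:22–17:43 = 7 h 21 min; less 45 min break → 6 h 36 min
Sat: 06:00–14:44 = 8 h 44 min; less 10 min break → 8 h 34 min
Sun: 09:09–19:36 = 10 h 27 min
Total: 4 h 59 min + 6 h 36 min + 8 h 34 min + 10 h 27 min = 30 h 36 min.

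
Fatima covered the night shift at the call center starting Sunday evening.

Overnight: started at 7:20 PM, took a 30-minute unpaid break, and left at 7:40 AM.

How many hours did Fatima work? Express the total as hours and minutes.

11 h 50 min

Overnight: 7:20 PM → midnight = 4 h 40 min; midnight → 7:40 AM = 7 h 40 min; span 12 h 20 min; less 30 min break → 11 h 50 min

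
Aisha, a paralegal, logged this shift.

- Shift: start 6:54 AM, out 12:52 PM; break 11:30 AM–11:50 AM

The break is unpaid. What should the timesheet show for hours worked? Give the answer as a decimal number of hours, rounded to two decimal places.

5.63 hours

Shift: 6:54 AM–12:52 PM = 5 h 58 min; less 20 min break → 5 h 38 min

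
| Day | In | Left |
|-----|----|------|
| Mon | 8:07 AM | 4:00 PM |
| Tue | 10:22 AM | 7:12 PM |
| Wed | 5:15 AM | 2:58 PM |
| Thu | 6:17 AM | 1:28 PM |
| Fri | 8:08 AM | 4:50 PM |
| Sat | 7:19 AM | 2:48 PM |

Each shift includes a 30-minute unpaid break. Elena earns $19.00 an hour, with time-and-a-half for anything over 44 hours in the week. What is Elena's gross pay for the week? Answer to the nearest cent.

Mon: 8:07 AM–4:00 PM = 7 h 53 min; less 30 min break → 7 h 23 min
Tue: 10:22 AM–7:12 PM = 8 h 50 min; less 30 min break → 8 h 20 min
Wed: 5:15 AM–2:58 PM = 9 h 43 min; less 30 min break → 9 h 13 min
Thu: 6:17 AM–1:28 PM = 7 h 11 min; less 30 min break → 6 h 41 min
Fri: 8:08 AM–4:50 PM = 8 h 42 min; less 30 min break → 8 h 12 min
Sat: 7:19 AM–2:48 PM = 7 h 29 min; less 30 min break → 6 h 59 min
Total worked: 46 h 48 min = 2808 min.
Regular 44 h 0 min = 2640 min at $19.00/h; overtime 2 h 48 min = 168 min at $28.50/h.
Pay = (2640 × $19.00 + 168 × $28.50) ÷ 60 = $915.80.

$915.80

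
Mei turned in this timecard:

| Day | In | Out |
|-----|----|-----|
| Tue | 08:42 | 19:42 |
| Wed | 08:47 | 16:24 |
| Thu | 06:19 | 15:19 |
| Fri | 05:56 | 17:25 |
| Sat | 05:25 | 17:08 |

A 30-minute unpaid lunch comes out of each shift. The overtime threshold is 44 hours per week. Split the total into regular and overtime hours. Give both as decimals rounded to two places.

Regular 44.00 hours, overtime 4.32 hours

Tue: 08:42–19:42 = 11 h 0 min; less 30 min break → 10 h 30 min
Wed: 08:47–16:24 = 7 h 37 min; less 30 min break → 7 h 7 min
Thu: 06:19–15:19 = 9 h 0 min; less 30 min break → 8 h 30 min
Fri: 05:56–17:25 = 11 h 29 min; less 30 min break → 10 h 59 min
Sat: 05:25–17:08 = 11 h 43 min; less 30 min break → 11 h 13 min
Total worked: 48 h 19 min = 48.32 h.
Threshold 44 h → overtime 4 h 19 min, regular 44 h 0 min.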